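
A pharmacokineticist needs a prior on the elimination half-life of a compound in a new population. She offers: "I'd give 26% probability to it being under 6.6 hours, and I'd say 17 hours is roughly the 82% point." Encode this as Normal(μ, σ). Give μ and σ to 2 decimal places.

μ = 10.89, σ = 6.67

For Normal(μ,σ), the p-quantile is μ + z_p·σ. Here z_{0.26} = -0.6433, z_{0.82} = 0.9154.
So 6.6 = μ − 0.6433σ and 17 = μ + 0.9154σ.
Subtracting: σ = (17 − 6.6)/(0.9154 − (-0.6433)) = 6.67.
Then μ = 6.6 − (-0.6433)·6.67 = 10.89.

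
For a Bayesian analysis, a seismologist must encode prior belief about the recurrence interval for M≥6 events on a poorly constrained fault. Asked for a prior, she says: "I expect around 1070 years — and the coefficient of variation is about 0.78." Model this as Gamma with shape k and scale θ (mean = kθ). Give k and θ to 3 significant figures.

k ≈ 1.64, θ ≈ 651

For Gamma(k, scale θ): mean = kθ, variance = kθ², so CV = 1/√k.
CV = 0.78, hence k = 1/CV² = 1.64.
Then θ = mean/k = 1070/1.64 = 651.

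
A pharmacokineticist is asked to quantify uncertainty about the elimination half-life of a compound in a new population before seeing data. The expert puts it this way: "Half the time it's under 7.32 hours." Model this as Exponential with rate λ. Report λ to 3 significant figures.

λ ≈ 0.0947

Exponential median = ln 2 / λ, so λ = ln 2 / 7.32 = 0.0947.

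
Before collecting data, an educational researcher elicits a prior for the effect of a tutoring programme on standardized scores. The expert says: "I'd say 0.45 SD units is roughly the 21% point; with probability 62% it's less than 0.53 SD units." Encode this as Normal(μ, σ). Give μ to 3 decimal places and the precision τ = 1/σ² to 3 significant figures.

For Normal(μ,σ), the p-quantile is μ + z_p·σ. Here z_{0.21} = -0.8064, z_{0.62} = 0.3055.
So 0.45 = μ − 0.8064σ and 0.53 = μ + 0.3055σ.
Subtracting: σ = (0.53 − 0.45)/(0.3055 − (-0.8064)) = 0.072.
Then μ = 0.45 − (-0.8064)·0.072 = 0.508.
Precision τ = 1/σ² = 1/0.07195² = 193.

μ = 0.508, τ = 193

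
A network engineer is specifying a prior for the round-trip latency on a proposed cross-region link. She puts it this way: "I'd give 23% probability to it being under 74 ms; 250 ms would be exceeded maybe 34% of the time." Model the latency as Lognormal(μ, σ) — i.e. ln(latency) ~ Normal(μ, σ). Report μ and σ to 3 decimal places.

If T ~ Lognormal(μ,σ) then ln T ~ Normal(μ,σ), so the p-quantile of ln T is μ + z_p·σ.
ln(74) = 4.304 and ln(250) = 5.521; z_{0.23} = -0.7388, z_{0.66} = 0.4125.
σ = (5.521 − 4.304)/(0.4125 − (-0.7388)) = 1.057.
μ = 4.304 − (-0.7388)·1.057 = 5.085.

μ ≈ 5.085, σ ≈ 1.057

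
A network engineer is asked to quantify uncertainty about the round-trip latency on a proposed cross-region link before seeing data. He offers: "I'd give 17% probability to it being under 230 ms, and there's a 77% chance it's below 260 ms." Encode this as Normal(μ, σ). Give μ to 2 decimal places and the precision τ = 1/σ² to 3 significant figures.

μ = 246.91, τ = 0.00318

The p-quantile of Normal(μ,σ) is μ + z_p·σ, with z_{0.17} = -0.9542 and z_{0.77} = 0.7388.
Eliminate σ: μ = (z₂·x₁ − z₁·x₂)/(z₂ − z₁) = (0.7388·230 − (-0.9542)·260)/1.693 = 246.91.
Then σ = (x₂ − x₁)/(z₂ − z₁) = (260 − 230)/1.693 = 17.72.
Precision τ = 1/σ² = 1/17.72² = 0.00318.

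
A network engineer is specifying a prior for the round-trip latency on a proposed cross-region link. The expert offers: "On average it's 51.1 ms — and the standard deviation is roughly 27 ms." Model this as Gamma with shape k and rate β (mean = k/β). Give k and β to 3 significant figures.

For Gamma(k, rate β): mean = k/β, variance = k/β², so CV = 1/√k.
CV = SD/mean = 27/51.1 = 0.5284, hence k = 1/CV² = 3.58.
Then β = k/mean = 3.58/51.1 = 0.0701.

k ≈ 3.58, β ≈ 0.0701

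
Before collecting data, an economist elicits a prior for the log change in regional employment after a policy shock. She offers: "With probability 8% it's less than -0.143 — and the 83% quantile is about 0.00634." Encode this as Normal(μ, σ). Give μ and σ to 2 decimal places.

μ = -0.05, σ = 0.06

For Normal(μ,σ), the p-quantile is μ + z_p·σ. Here z_{0.08} = -1.405, z_{0.83} = 0.9542.
So -0.143 = μ − 1.405σ and 0.00634 = μ + 0.9542σ.
Subtracting: σ = (0.00634 − -0.143)/(0.9542 − (-1.405)) = 0.06.
Then μ = -0.143 − (-1.405)·0.06 = -0.05.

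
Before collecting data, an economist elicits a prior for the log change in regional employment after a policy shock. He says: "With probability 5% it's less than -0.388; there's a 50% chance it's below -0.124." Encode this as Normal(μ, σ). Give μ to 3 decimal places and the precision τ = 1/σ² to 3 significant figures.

For Normal(μ,σ), the p-quantile is μ + z_p·σ. Here z_{0.05} = -1.645, z_{0.5} = 0.
So -0.388 = μ − 1.645σ and -0.124 = μ + 0σ.
Subtracting: σ = (-0.124 − -0.388)/(0 − (-1.645)) = 0.161.
Then μ = -0.388 − (-1.645)·0.161 = -0.124.
Precision τ = 1/σ² = 1/0.1605² = 38.8.

μ = -0.124, τ = 38.8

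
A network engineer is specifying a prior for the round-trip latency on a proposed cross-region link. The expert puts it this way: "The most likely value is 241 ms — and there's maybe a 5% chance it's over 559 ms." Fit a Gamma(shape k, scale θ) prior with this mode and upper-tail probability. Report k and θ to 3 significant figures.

Gamma(k,θ) with k>1 has mode (k−1)θ, so θ = 241/(k−1).
Need P(X < 559) = 0.95 with θ tied to k this way. Start at k = 2, θ = 241: P(X<559) ≈ 0.674.
Too low — raise k to concentrate. Iterating converges to k ≈ 4.87.
Then θ = 241/(4.87−1) ≈ 62.3.

k ≈ 4.87, θ ≈ 62.3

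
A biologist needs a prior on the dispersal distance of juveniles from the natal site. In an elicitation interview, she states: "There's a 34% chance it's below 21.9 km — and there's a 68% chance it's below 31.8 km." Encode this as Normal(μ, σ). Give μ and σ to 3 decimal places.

The p-quantile of Normal(μ,σ) is μ + z_p·σ, with z_{0.34} = -0.4125 and z_{0.68} = 0.4677.
Eliminate σ: μ = (z₂·x₁ − z₁·x₂)/(z₂ − z₁) = (0.4677·21.9 − (-0.4125)·31.8)/0.8802 = 26.539.
Then σ = (x₂ − x₁)/(z₂ − z₁) = (31.8 − 21.9)/0.8802 = 11.248.

μ = 26.539, σ = 11.248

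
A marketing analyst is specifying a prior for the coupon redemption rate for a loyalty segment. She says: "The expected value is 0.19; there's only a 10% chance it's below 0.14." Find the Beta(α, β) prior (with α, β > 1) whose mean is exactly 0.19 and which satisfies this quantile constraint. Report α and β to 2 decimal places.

α ≈ 17.95, β ≈ 76.54

With mean 0.19 fixed, write α = 0.19s, β = 0.81s where s = α+β.
Need P(θ < 0.14) = 0.1 under Beta(0.19s, 0.81s). Normal approximation: (q−m)/√(m(1−m)/s) ≈ z_{0.1} = -1.28, so s ≈ 0.19·0.81·(-1.28)²/(0.14−0.19)² = 101.1.
At s = 101.1: P(θ<0.14) ≈ 0.092. Adjusting to match 0.1 gives s ≈ 94.50.
So α = 0.19·94.50 ≈ 17.95, β = 0.81·94.50 ≈ 76.54.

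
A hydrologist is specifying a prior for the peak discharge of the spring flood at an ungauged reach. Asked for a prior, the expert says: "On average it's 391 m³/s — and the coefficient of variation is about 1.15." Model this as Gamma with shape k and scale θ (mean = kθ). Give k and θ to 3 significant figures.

k ≈ 0.756, θ ≈ 517

For Gamma(k, scale θ): mean = kθ, variance = kθ², so CV = 1/√k.
CV = 1.15, hence k = 1/CV² = 0.756.
Then θ = mean/k = 391/0.756 = 517.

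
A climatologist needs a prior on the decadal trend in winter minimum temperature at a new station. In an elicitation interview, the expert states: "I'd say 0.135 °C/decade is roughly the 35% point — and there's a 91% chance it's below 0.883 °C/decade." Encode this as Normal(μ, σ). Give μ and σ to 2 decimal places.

μ = 0.30, σ = 0.43

For Normal(μ,σ), the p-quantile is μ + z_p·σ. Here z_{0.35} = -0.3853, z_{0.91} = 1.341.
So 0.135 = μ − 0.3853σ and 0.883 = μ + 1.341σ.
Subtracting: σ = (0.883 − 0.135)/(1.341 − (-0.3853)) = 0.43.
Then μ = 0.135 − (-0.3853)·0.43 = 0.30.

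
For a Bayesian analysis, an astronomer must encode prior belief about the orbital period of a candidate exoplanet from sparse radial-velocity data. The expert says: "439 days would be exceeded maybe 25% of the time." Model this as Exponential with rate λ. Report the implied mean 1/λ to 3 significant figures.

P(T > 439.0) = e^(−λ·439.0) = 0.25, so λ = −ln(0.25)/439.0 = 0.00316.
Mean = 1/λ = 317 days.

mean ≈ 317 days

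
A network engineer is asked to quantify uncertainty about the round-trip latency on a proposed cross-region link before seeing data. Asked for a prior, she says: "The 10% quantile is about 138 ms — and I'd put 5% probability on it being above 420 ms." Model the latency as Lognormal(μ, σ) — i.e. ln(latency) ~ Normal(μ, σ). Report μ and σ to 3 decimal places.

If T ~ Lognormal(μ,σ) then ln T ~ Normal(μ,σ), so the p-quantile of ln T is μ + z_p·σ.
ln(138) = 4.927 and ln(420) = 6.04; z_{0.1} = -1.282, z_{0.95} = 1.645.
σ = (6.04 − 4.927)/(1.645 − (-1.282)) = 0.380.
μ = 4.927 − (-1.282)·0.380 = 5.415.

μ ≈ 5.415, σ ≈ 0.380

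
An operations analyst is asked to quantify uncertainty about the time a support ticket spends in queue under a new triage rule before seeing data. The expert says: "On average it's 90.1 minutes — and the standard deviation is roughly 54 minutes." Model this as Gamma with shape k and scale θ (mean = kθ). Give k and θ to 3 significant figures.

For Gamma(k, scale θ): mean = kθ, variance = kθ², so CV = 1/√k.
CV = SD/mean = 54/90.1 = 0.5993, hence k = 1/CV² = 2.78.
Then θ = mean/k = 90.1/2.78 = 32.4.

k ≈ 2.78, θ ≈ 32.4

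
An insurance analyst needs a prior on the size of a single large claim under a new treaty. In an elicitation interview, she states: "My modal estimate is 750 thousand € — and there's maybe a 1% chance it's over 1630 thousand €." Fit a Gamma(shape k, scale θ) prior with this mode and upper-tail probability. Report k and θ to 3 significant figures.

k ≈ 9.02, θ ≈ 93.5

Gamma(k,θ) with k>1 has mode (k−1)θ, so θ = 750/(k−1).
Need P(X < 1630) = 0.99 with θ tied to k this way. Start at k = 2, θ = 750: P(X<1630) ≈ 0.639.
Too low — raise k to concentrate. Iterating converges to k ≈ 9.02.
Then θ = 750/(9.02−1) ≈ 93.5.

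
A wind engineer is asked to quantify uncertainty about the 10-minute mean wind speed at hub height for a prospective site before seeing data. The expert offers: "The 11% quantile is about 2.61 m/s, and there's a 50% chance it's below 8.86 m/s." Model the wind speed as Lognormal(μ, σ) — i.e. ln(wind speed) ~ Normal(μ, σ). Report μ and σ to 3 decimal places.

μ ≈ 2.182, σ ≈ 0.996

If T ~ Lognormal(μ,σ) then ln T ~ Normal(μ,σ), so the p-quantile of ln T is μ + z_p·σ.
ln(2.61) = 0.9594 and ln(8.86) = 2.182; z_{0.11} = -1.227, z_{0.5} = 0.
σ = (2.182 − 0.9594)/(0 − (-1.227)) = 0.996.
μ = 0.9594 − (-1.227)·0.996 = 2.182.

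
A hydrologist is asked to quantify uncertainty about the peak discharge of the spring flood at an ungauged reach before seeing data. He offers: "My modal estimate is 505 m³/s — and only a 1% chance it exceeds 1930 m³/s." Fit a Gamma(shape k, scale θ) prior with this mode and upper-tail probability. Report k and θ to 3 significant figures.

k ≈ 3.35, θ ≈ 214

Gamma(k,θ) with k>1 has mode (k−1)θ, so θ = 505/(k−1).
Need P(X < 1930) = 0.99 with θ tied to k this way. Start at k = 2, θ = 505: P(X<1930) ≈ 0.894.
Too low — raise k to concentrate. Iterating converges to k ≈ 3.35.
Then θ = 505/(3.35−1) ≈ 214.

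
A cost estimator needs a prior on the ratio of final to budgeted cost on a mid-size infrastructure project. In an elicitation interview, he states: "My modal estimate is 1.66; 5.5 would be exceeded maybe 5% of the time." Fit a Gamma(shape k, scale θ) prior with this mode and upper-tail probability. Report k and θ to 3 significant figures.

Gamma(k,θ) with k>1 has mode (k−1)θ, so θ = 1.66/(k−1).
Need P(X < 5.5) = 0.95 with θ tied to k this way. Start at k = 2, θ = 1.66: P(X<5.5) ≈ 0.843.
Too low — raise k to concentrate. Iterating converges to k ≈ 2.82.
Then θ = 1.66/(2.82−1) ≈ 0.914.

k ≈ 2.82, θ ≈ 0.914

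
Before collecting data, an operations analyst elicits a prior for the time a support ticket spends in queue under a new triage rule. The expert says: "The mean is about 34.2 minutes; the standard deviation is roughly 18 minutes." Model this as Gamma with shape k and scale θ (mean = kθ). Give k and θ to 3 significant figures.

For Gamma(k, scale θ): mean = kθ, variance = kθ², so CV = 1/√k.
CV = SD/mean = 18/34.2 = 0.5263, hence k = 1/CV² = 3.61.
Then θ = mean/k = 34.2/3.61 = 9.47.

k ≈ 3.61, θ ≈ 9.47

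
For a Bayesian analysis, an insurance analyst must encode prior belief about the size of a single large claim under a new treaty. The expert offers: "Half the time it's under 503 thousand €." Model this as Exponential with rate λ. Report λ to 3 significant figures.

Exponential median = ln 2 / λ, so λ = ln 2 / 503.0 = 0.00138.

λ ≈ 0.00138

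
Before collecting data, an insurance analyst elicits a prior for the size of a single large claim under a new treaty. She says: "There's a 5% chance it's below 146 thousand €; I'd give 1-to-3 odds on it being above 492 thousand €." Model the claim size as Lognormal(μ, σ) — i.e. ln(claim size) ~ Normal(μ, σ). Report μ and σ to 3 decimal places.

μ ≈ 5.845, σ ≈ 0.524

If T ~ Lognormal(μ,σ) then ln T ~ Normal(μ,σ), so the p-quantile of ln T is μ + z_p·σ.
ln(146) = 4.984 and ln(492) = 6.198; z_{0.05} = -1.645, z_{0.75} = 0.6745.
σ = (6.198 − 4.984)/(0.6745 − (-1.645)) = 0.524.
μ = 4.984 − (-1.645)·0.524 = 5.845.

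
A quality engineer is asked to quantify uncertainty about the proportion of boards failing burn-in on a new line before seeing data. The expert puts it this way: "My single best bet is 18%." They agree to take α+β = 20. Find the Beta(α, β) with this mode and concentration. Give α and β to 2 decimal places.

α = 4.24, β = 15.76

For α,β > 1 the Beta mode is (α−1)/(α+β−2). With α+β = 20, the mode is (α−1)/18.
Set (α−1)/18 = 0.18 → α = 1 + 0.18·18 = 4.24.
β = 20 − α = 15.76.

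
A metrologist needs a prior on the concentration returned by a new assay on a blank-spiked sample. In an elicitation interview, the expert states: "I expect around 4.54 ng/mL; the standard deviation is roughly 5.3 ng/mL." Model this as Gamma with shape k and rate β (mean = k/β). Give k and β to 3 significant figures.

k ≈ 0.734, β ≈ 0.162

For Gamma(k, rate β): mean = k/β, variance = k/β², so CV = 1/√k.
CV = SD/mean = 5.3/4.54 = 1.167, hence k = 1/CV² = 0.734.
Then β = k/mean = 0.734/4.54 = 0.162.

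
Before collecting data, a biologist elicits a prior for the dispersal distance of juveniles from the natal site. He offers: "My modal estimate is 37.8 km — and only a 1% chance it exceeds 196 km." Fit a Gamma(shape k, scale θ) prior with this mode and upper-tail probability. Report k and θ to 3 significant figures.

k ≈ 2.43, θ ≈ 26.4

Gamma(k,θ) with k>1 has mode (k−1)θ, so θ = 37.8/(k−1).
Need P(X < 196) = 0.99 with θ tied to k this way. Start at k = 2, θ = 37.8: P(X<196) ≈ 0.965.
Too low — raise k to concentrate. Iterating converges to k ≈ 2.43.
Then θ = 37.8/(2.43−1) ≈ 26.4.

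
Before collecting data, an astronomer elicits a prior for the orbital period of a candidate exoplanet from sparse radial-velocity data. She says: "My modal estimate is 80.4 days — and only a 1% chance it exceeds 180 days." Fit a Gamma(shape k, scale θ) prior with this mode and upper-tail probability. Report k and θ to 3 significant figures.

Gamma(k,θ) with k>1 has mode (k−1)θ, so θ = 80.4/(k−1).
Need P(X < 180) = 0.99 with θ tied to k this way. Start at k = 2, θ = 80.4: P(X<180) ≈ 0.655.
Too low — raise k to concentrate. Iterating converges to k ≈ 8.4.
Then θ = 80.4/(8.4−1) ≈ 10.9.

k ≈ 8.4, θ ≈ 10.9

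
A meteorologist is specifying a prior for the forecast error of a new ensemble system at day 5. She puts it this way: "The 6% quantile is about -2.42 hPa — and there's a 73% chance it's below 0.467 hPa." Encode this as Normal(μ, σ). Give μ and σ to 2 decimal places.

The p-quantile of Normal(μ,σ) is μ + z_p·σ, with z_{0.06} = -1.555 and z_{0.73} = 0.6128.
Eliminate σ: μ = (z₂·x₁ − z₁·x₂)/(z₂ − z₁) = (0.6128·-2.42 − (-1.555)·0.467)/2.168 = -0.35.
Then σ = (x₂ − x₁)/(z₂ − z₁) = (0.467 − -2.42)/2.168 = 1.33.

μ = -0.35, σ = 1.33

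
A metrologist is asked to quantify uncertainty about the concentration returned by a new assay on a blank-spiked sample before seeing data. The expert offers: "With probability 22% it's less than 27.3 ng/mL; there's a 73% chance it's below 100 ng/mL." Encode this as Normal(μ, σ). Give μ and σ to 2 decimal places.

The p-quantile of Normal(μ,σ) is μ + z_p·σ, with z_{0.22} = -0.7722 and z_{0.73} = 0.6128.
Eliminate σ: μ = (z₂·x₁ − z₁·x₂)/(z₂ − z₁) = (0.6128·27.3 − (-0.7722)·100)/1.385 = 67.83.
Then σ = (x₂ − x₁)/(z₂ − z₁) = (100 − 27.3)/1.385 = 52.49.

μ = 67.83, σ = 52.49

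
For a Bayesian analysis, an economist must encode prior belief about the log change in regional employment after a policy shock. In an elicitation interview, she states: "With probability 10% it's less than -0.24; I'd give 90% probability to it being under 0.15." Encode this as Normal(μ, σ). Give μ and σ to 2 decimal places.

For Normal(μ,σ), the p-quantile is μ + z_p·σ. Here z_{0.1} = -1.282, z_{0.9} = 1.282.
So -0.24 = μ − 1.282σ and 0.15 = μ + 1.282σ.
Subtracting: σ = (0.15 − -0.24)/(1.282 − (-1.282)) = 0.15.
Then μ = -0.24 − (-1.282)·0.15 = -0.04.

μ = -0.04, σ = 0.15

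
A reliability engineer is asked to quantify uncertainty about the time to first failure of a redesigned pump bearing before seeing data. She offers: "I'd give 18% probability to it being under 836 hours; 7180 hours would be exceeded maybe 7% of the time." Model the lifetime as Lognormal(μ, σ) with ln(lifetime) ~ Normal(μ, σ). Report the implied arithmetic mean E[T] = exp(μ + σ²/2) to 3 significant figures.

If T ~ Lognormal(μ,σ) then ln T ~ Normal(μ,σ), so the p-quantile of ln T is μ + z_p·σ.
ln(836) = 6.729 and ln(7180) = 8.879; z_{0.18} = -0.9154, z_{0.93} = 1.476.
σ = (8.879 − 6.729)/(1.476 − (-0.9154)) = 0.899.
μ = 6.729 − (-0.9154)·0.899 = 7.552.
E[T] = exp(μ + σ²/2) = exp(7.552 + 0.4044) = 2850 hours.

E[T] ≈ 2850 hours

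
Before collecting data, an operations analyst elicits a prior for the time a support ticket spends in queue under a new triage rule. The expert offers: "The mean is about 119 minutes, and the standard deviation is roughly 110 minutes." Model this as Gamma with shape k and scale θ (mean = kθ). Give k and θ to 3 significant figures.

k ≈ 1.17, θ ≈ 102

For Gamma(k, scale θ): mean = kθ, variance = kθ², so CV = 1/√k.
CV = SD/mean = 110/119 = 0.9244, hence k = 1/CV² = 1.17.
Then θ = mean/k = 119/1.17 = 102.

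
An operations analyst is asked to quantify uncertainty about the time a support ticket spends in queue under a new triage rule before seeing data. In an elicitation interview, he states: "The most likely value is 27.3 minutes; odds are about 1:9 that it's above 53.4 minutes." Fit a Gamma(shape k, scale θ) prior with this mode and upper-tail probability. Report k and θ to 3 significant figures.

k ≈ 5.25, θ ≈ 6.42

Gamma(k,θ) with k>1 has mode (k−1)θ, so θ = 27.3/(k−1).
Need P(X < 53.4) = 0.9 with θ tied to k this way. Start at k = 2, θ = 27.3: P(X<53.4) ≈ 0.582.
Too low — raise k to concentrate. Iterating converges to k ≈ 5.25.
Then θ = 27.3/(5.25−1) ≈ 6.42.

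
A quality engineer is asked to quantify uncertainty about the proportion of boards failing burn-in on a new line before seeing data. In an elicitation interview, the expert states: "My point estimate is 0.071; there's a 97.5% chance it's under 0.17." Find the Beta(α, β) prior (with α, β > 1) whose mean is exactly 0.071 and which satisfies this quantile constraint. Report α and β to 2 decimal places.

α ≈ 2.71, β ≈ 35.42

With mean 0.071 fixed, write α = 0.071s, β = 0.929s where s = α+β.
Need P(θ < 0.17) = 0.975 under Beta(0.071s, 0.929s). Normal approximation: (q−m)/√(m(1−m)/s) ≈ z_{0.975} = 1.96, so s ≈ 0.071·0.929·(1.96)²/(0.17−0.071)² = 25.9.
At s = 25.9: P(θ<0.17) ≈ 0.953. Adjusting to match 0.975 gives s ≈ 38.12.
So α = 0.071·38.12 ≈ 2.71, β = 0.929·38.12 ≈ 35.42.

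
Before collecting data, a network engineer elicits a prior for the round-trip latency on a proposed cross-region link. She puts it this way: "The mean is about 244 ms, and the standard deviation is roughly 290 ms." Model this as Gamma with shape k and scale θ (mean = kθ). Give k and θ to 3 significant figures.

k ≈ 0.708, θ ≈ 345

For Gamma(k, scale θ): mean = kθ, variance = kθ², so CV = 1/√k.
CV = SD/mean = 290/244 = 1.189, hence k = 1/CV² = 0.708.
Then θ = mean/k = 244/0.708 = 345.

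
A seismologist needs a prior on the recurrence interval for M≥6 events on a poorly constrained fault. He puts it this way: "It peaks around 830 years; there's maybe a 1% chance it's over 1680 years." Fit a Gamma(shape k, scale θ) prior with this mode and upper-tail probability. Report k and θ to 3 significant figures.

k ≈ 10.9, θ ≈ 84.2

Gamma(k,θ) with k>1 has mode (k−1)θ, so θ = 830/(k−1).
Need P(X < 1680) = 0.99 with θ tied to k this way. Start at k = 2, θ = 830: P(X<1680) ≈ 0.600.
Too low — raise k to concentrate. Iterating converges to k ≈ 10.9.
Then θ = 830/(10.9−1) ≈ 84.2.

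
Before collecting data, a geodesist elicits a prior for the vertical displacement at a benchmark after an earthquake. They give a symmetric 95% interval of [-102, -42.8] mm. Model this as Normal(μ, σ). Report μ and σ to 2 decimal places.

μ = -72.40, σ = 15.10

A symmetric 95% interval runs μ ± z·σ with z = 1.96.
Half-width = 29.6, so σ = 29.6/1.96 = 15.10.
μ is the interval midpoint, -72.40.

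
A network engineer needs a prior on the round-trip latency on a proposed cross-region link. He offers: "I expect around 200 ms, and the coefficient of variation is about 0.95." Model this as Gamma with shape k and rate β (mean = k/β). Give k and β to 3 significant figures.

k ≈ 1.11, β ≈ 0.00554

For Gamma(k, rate β): mean = k/β, variance = k/β², so CV = 1/√k.
CV = 0.95, hence k = 1/CV² = 1.11.
Then β = k/mean = 1.11/200 = 0.00554.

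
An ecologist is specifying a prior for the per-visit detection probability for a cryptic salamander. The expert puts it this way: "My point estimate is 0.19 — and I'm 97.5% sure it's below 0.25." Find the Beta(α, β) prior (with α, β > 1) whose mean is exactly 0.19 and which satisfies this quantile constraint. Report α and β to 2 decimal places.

With mean 0.19 fixed, write α = 0.19s, β = 0.81s where s = α+β.
Need P(θ < 0.25) = 0.975 under Beta(0.19s, 0.81s). Normal approximation: (q−m)/√(m(1−m)/s) ≈ z_{0.975} = 1.96, so s ≈ 0.19·0.81·(1.96)²/(0.25−0.19)² = 164.2.
At s = 164.2: P(θ<0.25) ≈ 0.969. Adjusting to match 0.975 gives s ≈ 181.59.
So α = 0.19·181.59 ≈ 34.50, β = 0.81·181.59 ≈ 147.08.

α ≈ 34.50, β ≈ 147.08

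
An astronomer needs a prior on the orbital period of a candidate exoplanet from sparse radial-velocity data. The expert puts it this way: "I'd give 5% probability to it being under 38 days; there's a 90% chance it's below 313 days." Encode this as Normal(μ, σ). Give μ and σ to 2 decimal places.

μ = 192.57, σ = 93.97

For Normal(μ,σ), the p-quantile is μ + z_p·σ. Here z_{0.05} = -1.645, z_{0.9} = 1.282.
So 38 = μ − 1.645σ and 313 = μ + 1.282σ.
Subtracting: σ = (313 − 38)/(1.282 − (-1.645)) = 93.97.
Then μ = 38 − (-1.645)·93.97 = 192.57.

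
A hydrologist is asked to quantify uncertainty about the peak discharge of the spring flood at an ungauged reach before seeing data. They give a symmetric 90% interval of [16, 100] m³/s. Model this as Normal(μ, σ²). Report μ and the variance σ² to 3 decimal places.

μ = 58.000, σ² = 651.995

A symmetric 90% interval runs μ ± z·σ with z = 1.645.
Half-width = 42, so σ = 42/1.645 = 25.5342 and σ² = 651.995.
μ is the interval midpoint, 58.000.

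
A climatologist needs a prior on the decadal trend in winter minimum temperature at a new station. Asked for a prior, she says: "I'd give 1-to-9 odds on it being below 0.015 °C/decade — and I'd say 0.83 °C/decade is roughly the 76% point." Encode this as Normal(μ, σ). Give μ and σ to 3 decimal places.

The p-quantile of Normal(μ,σ) is μ + z_p·σ, with z_{0.1} = -1.282 and z_{0.76} = 0.7063.
Eliminate σ: μ = (z₂·x₁ − z₁·x₂)/(z₂ − z₁) = (0.7063·0.015 − (-1.282)·0.83)/1.988 = 0.540.
Then σ = (x₂ − x₁)/(z₂ − z₁) = (0.83 − 0.015)/1.988 = 0.410.

μ = 0.540, σ = 0.410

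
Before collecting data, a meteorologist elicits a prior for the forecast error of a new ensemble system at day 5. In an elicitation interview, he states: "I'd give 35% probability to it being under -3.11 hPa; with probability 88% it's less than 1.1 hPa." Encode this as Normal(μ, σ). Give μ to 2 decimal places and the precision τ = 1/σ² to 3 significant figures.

μ = -2.07, τ = 0.137

For Normal(μ,σ), the p-quantile is μ + z_p·σ. Here z_{0.35} = -0.3853, z_{0.88} = 1.175.
So -3.11 = μ − 0.3853σ and 1.1 = μ + 1.175σ.
Subtracting: σ = (1.1 − -3.11)/(1.175 − (-0.3853)) = 2.70.
Then μ = -3.11 − (-0.3853)·2.70 = -2.07.
Precision τ = 1/σ² = 1/2.698² = 0.137.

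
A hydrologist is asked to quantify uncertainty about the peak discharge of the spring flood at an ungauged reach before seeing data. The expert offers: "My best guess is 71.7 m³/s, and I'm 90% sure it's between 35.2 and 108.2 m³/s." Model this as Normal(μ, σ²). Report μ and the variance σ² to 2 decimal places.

A symmetric 90% interval runs μ ± z·σ with z = 1.645.
Half-width = 36.5, so σ = 36.5/1.645 = 22.190 and σ² = 492.41.
μ is the stated best guess, 71.70.

μ = 71.70, σ² = 492.41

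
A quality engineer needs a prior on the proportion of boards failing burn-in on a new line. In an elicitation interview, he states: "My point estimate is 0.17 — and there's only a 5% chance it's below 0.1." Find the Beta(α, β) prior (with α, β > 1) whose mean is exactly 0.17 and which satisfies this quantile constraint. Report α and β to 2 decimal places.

With mean 0.17 fixed, write α = 0.17s, β = 0.83s where s = α+β.
Need P(θ < 0.1) = 0.05 under Beta(0.17s, 0.83s). Normal approximation: (q−m)/√(m(1−m)/s) ≈ z_{0.05} = -1.64, so s ≈ 0.17·0.83·(-1.64)²/(0.1−0.17)² = 77.9.
At s = 77.9: P(θ<0.1) ≈ 0.034. Adjusting to match 0.05 gives s ≈ 64.79.
So α = 0.17·64.79 ≈ 11.01, β = 0.83·64.79 ≈ 53.78.

α ≈ 11.01, β ≈ 53.78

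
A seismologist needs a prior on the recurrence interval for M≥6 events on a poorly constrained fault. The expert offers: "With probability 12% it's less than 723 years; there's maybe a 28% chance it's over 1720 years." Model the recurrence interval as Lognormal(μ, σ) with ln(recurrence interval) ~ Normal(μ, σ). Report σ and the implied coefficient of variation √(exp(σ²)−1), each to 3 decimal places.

If T ~ Lognormal(μ,σ) then ln T ~ Normal(μ,σ), so the p-quantile of ln T is μ + z_p·σ.
ln(723) = 6.583 and ln(1720) = 7.45; z_{0.12} = -1.175, z_{0.72} = 0.5828.
σ = (7.45 − 6.583)/(0.5828 − (-1.175)) = 0.493.
μ = 6.583 − (-1.175)·0.493 = 7.163.
CV = √(exp(σ²)−1) = √(exp(0.2431)−1) = 0.525.

σ ≈ 0.493, CV ≈ 0.525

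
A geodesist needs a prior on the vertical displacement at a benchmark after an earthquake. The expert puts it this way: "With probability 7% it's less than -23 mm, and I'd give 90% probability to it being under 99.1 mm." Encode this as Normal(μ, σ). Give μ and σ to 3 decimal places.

μ = 42.351, σ = 44.282

The p-quantile of Normal(μ,σ) is μ + z_p·σ, with z_{0.07} = -1.476 and z_{0.9} = 1.282.
Eliminate σ: μ = (z₂·x₁ − z₁·x₂)/(z₂ − z₁) = (1.282·-23 − (-1.476)·99.1)/2.757 = 42.351.
Then σ = (x₂ − x₁)/(z₂ − z₁) = (99.1 − -23)/2.757 = 44.282.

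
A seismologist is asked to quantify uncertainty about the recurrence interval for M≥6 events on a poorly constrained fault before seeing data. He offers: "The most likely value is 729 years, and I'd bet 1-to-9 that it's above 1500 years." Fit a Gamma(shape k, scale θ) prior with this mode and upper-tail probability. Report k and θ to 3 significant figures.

k ≈ 4.69, θ ≈ 198

Gamma(k,θ) with k>1 has mode (k−1)θ, so θ = 729/(k−1).
Need P(X < 1500) = 0.9 with θ tied to k this way. Start at k = 2, θ = 729: P(X<1500) ≈ 0.609.
Too low — raise k to concentrate. Iterating converges to k ≈ 4.69.
Then θ = 729/(4.69−1) ≈ 198.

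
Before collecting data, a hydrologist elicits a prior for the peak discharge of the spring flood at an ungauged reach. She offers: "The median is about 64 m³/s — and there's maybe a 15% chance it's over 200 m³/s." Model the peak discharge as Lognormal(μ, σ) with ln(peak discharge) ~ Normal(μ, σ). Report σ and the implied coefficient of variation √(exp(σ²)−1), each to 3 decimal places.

If T ~ Lognormal(μ,σ) then ln T ~ Normal(μ,σ), so the p-quantile of ln T is μ + z_p·σ.
ln(64) = 4.159 and ln(200) = 5.298; z_{0.5} = 0, z_{0.85} = 1.036.
σ = (5.298 − 4.159)/(1.036 − (0)) = 1.099.
μ = 4.159 − (0)·1.099 = 4.159.
CV = √(exp(σ²)−1) = √(exp(1.2086)−1) = 1.533.

σ ≈ 1.099, CV ≈ 1.533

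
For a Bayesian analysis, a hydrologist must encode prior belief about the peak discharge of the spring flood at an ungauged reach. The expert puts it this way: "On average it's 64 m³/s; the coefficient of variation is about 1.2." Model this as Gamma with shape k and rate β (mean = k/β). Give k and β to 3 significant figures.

For Gamma(k, rate β): mean = k/β, variance = k/β², so CV = 1/√k.
CV = 1.2, hence k = 1/CV² = 0.694.
Then β = k/mean = 0.694/64 = 0.0109.

k ≈ 0.694, β ≈ 0.0109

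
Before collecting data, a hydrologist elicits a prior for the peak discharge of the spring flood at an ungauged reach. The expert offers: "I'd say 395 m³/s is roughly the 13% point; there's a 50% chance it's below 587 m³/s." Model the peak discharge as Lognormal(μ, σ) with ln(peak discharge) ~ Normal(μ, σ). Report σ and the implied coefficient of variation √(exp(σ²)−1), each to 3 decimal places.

If T ~ Lognormal(μ,σ) then ln T ~ Normal(μ,σ), so the p-quantile of ln T is μ + z_p·σ.
ln(395) = 5.979 and ln(587) = 6.375; z_{0.13} = -1.126, z_{0.5} = 0.
σ = (6.375 − 5.979)/(0 − (-1.126)) = 0.352.
μ = 5.979 − (-1.126)·0.352 = 6.375.
CV = √(exp(σ²)−1) = √(exp(0.1237)−1) = 0.363.

σ ≈ 0.352, CV ≈ 0.363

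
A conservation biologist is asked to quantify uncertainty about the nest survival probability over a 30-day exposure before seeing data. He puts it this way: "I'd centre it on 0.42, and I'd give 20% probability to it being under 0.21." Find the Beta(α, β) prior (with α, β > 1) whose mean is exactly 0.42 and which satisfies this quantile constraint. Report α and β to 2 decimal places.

With mean 0.42 fixed, write α = 0.42s, β = 0.58s where s = α+β.
Need P(θ < 0.21) = 0.2 under Beta(0.42s, 0.58s). Normal approximation: (q−m)/√(m(1−m)/s) ≈ z_{0.2} = -0.842, so s ≈ 0.42·0.58·(-0.842)²/(0.21−0.42)² = 3.9.
At s = 3.9: P(θ<0.21) ≈ 0.205. Adjusting to match 0.2 gives s ≈ 4.05.
So α = 0.42·4.05 ≈ 1.70, β = 0.58·4.05 ≈ 2.35.

α ≈ 1.70, β ≈ 2.35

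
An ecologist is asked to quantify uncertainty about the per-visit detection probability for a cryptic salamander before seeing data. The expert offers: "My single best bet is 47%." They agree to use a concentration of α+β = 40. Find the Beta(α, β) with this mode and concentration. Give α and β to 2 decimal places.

For α,β > 1 the Beta mode is (α−1)/(α+β−2). With α+β = 40, the mode is (α−1)/38.
Set (α−1)/38 = 0.47 → α = 1 + 0.47·38 = 18.86.
β = 40 − α = 21.14.

α = 18.86, β = 21.14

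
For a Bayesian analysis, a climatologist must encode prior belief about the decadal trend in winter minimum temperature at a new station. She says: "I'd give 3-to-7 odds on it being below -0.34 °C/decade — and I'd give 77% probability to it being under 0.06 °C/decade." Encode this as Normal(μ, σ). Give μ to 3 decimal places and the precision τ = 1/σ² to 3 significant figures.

For Normal(μ,σ), the p-quantile is μ + z_p·σ. Here z_{0.3} = -0.5244, z_{0.77} = 0.7388.
So -0.34 = μ − 0.5244σ and 0.06 = μ + 0.7388σ.
Subtracting: σ = (0.06 − -0.34)/(0.7388 − (-0.5244)) = 0.317.
Then μ = -0.34 − (-0.5244)·0.317 = -0.174.
Precision τ = 1/σ² = 1/0.3166² = 9.97.

μ = -0.174, τ = 9.97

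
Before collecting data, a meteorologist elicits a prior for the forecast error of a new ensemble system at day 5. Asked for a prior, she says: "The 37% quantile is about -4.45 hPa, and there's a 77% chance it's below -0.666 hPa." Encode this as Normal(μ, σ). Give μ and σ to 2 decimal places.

For Normal(μ,σ), the p-quantile is μ + z_p·σ. Here z_{0.37} = -0.3319, z_{0.77} = 0.7388.
So -4.45 = μ − 0.3319σ and -0.666 = μ + 0.7388σ.
Subtracting: σ = (-0.666 − -4.45)/(0.7388 − (-0.3319)) = 3.53.
Then μ = -4.45 − (-0.3319)·3.53 = -3.28.

μ = -3.28, σ = 3.53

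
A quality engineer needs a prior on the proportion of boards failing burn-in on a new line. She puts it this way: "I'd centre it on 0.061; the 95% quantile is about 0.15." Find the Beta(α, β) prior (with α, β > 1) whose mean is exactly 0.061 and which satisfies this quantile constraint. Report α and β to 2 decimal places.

With mean 0.061 fixed, write α = 0.061s, β = 0.939s where s = α+β.
Need P(θ < 0.15) = 0.95 under Beta(0.061s, 0.939s). Normal approximation: (q−m)/√(m(1−m)/s) ≈ z_{0.95} = 1.64, so s ≈ 0.061·0.939·(1.64)²/(0.15−0.061)² = 19.6.
At s = 19.6: P(θ<0.15) ≈ 0.930. Adjusting to match 0.95 gives s ≈ 26.77.
So α = 0.061·26.77 ≈ 1.63, β = 0.939·26.77 ≈ 25.14.

α ≈ 1.63, β ≈ 25.14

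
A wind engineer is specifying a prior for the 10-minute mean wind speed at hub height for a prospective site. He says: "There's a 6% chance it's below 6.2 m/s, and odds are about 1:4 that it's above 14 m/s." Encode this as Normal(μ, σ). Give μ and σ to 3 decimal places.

μ = 11.261, σ = 3.255

For Normal(μ,σ), the p-quantile is μ + z_p·σ. Here z_{0.06} = -1.555, z_{0.8} = 0.8416.
So 6.2 = μ − 1.555σ and 14 = μ + 0.8416σ.
Subtracting: σ = (14 − 6.2)/(0.8416 − (-1.555)) = 3.255.
Then μ = 6.2 − (-1.555)·3.255 = 11.261.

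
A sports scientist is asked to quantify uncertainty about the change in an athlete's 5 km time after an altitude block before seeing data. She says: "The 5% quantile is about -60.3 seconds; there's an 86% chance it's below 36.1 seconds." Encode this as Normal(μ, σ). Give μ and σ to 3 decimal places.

μ = -2.115, σ = 35.374

The p-quantile of Normal(μ,σ) is μ + z_p·σ, with z_{0.05} = -1.645 and z_{0.86} = 1.08.
Eliminate σ: μ = (z₂·x₁ − z₁·x₂)/(z₂ − z₁) = (1.08·-60.3 − (-1.645)·36.1)/2.725 = -2.115.
Then σ = (x₂ − x₁)/(z₂ − z₁) = (36.1 − -60.3)/2.725 = 35.374.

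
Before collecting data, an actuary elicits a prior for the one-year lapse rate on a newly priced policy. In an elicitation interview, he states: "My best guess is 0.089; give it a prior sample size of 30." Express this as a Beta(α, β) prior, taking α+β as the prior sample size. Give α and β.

α = 2.67, β = 27.33

Under the effective-sample-size interpretation, Beta(α, β) has prior mean α/(α+β) and prior sample size α+β.
So α+β = 30 and α/(α+β) = 0.089, giving α = 0.089·30 = 2.67 and β = 30 − 2.67 = 27.33.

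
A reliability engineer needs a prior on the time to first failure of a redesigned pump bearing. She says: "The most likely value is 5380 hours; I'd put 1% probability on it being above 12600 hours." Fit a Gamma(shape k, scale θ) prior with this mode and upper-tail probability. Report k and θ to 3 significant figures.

Gamma(k,θ) with k>1 has mode (k−1)θ, so θ = 5380/(k−1).
Need P(X < 12600) = 0.99 with θ tied to k this way. Start at k = 2, θ = 5380: P(X<12600) ≈ 0.679.
Too low — raise k to concentrate. Iterating converges to k ≈ 7.57.
Then θ = 5380/(7.57−1) ≈ 819.

k ≈ 7.57, θ ≈ 819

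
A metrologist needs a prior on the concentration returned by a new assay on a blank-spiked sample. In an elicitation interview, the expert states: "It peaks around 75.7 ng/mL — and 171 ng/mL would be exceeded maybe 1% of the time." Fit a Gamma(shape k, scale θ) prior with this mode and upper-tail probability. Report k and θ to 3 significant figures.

k ≈ 8.22, θ ≈ 10.5

Gamma(k,θ) with k>1 has mode (k−1)θ, so θ = 75.7/(k−1).
Need P(X < 171) = 0.99 with θ tied to k this way. Start at k = 2, θ = 75.7: P(X<171) ≈ 0.660.
Too low — raise k to concentrate. Iterating converges to k ≈ 8.22.
Then θ = 75.7/(8.22−1) ≈ 10.5.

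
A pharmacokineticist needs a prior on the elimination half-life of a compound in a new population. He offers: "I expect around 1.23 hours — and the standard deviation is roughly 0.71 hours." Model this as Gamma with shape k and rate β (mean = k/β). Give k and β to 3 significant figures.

For Gamma(k, rate β): mean = k/β, variance = k/β², so CV = 1/√k.
CV = SD/mean = 0.71/1.23 = 0.5772, hence k = 1/CV² = 3.
Then β = k/mean = 3/1.23 = 2.44.

k ≈ 3, β ≈ 2.44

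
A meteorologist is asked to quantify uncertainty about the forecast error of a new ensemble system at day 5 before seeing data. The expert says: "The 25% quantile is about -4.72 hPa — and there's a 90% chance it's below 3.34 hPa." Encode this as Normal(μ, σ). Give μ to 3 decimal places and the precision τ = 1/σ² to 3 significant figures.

The p-quantile of Normal(μ,σ) is μ + z_p·σ, with z_{0.25} = -0.6745 and z_{0.9} = 1.282.
Eliminate σ: μ = (z₂·x₁ − z₁·x₂)/(z₂ − z₁) = (1.282·-4.72 − (-0.6745)·3.34)/1.956 = -1.941.
Then σ = (x₂ − x₁)/(z₂ − z₁) = (3.34 − -4.72)/1.956 = 4.121.
Precision τ = 1/σ² = 1/4.121² = 0.0589.

μ = -1.941, τ = 0.0589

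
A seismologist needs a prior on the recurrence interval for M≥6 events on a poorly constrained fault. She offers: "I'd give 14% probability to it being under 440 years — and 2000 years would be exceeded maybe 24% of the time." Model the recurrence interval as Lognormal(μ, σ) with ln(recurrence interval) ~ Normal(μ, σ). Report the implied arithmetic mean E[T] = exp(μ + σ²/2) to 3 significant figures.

If T ~ Lognormal(μ,σ) then ln T ~ Normal(μ,σ), so the p-quantile of ln T is μ + z_p·σ.
ln(440) = 6.087 and ln(2000) = 7.601; z_{0.14} = -1.08, z_{0.76} = 0.7063.
σ = (7.601 − 6.087)/(0.7063 − (-1.08)) = 0.847.
μ = 6.087 − (-1.08)·0.847 = 7.002.
E[T] = exp(μ + σ²/2) = exp(7.002 + 0.3591) = 1570 years.

E[T] ≈ 1570 years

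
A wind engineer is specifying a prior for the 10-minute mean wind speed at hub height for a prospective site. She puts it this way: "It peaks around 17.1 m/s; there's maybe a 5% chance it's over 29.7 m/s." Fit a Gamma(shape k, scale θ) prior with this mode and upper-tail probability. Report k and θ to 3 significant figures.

Gamma(k,θ) with k>1 has mode (k−1)θ, so θ = 17.1/(k−1).
Need P(X < 29.7) = 0.95 with θ tied to k this way. Start at k = 2, θ = 17.1: P(X<29.7) ≈ 0.518.
Too low — raise k to concentrate. Iterating converges to k ≈ 10.2.
Then θ = 17.1/(10.2−1) ≈ 1.87.

k ≈ 10.2, θ ≈ 1.87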